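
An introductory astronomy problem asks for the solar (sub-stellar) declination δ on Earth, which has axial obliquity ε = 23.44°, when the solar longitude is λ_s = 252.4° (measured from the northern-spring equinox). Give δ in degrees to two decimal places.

sin δ = sin ε · sin λ_s = sin 23.44° × sin 252.4° = -0.379168.
δ = arcsin(-0.379168) = -22.28°.

δ = -22.28°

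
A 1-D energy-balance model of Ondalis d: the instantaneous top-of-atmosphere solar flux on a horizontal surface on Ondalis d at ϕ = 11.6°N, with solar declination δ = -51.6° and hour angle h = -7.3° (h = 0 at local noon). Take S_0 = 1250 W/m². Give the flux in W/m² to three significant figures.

557 W/m²

cos θ_z = sin ϕ sin δ + cos ϕ cos δ cos h = -0.157583 + 0.603529 = 0.445946.
Flux = S_0 · cos θ_z = 1250 × 0.445946 = 557.4 W/m².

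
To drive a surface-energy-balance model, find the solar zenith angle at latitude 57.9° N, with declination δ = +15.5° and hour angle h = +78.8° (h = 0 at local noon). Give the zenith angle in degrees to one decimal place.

cos θ_z = sin φ sin δ + cos φ cos δ cos h = 0.226383 + 0.099462 = 0.325845.
θ_z = arccos(0.325845) = 71.0°.

θ_z = 71.0°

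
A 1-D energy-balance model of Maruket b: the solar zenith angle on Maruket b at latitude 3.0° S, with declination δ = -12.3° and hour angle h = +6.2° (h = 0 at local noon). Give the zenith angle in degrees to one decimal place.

cos θ_z = sin φ sin δ + cos φ cos δ cos h = 0.011149 + 0.970000 = 0.981149.
θ_z = arccos(0.981149) = 11.1°.

θ_z = 11.1°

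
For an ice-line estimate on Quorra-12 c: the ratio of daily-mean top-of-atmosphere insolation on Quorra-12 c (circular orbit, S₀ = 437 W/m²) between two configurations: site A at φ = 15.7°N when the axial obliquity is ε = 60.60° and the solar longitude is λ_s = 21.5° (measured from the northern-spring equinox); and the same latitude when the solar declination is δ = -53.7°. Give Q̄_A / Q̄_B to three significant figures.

Q̄_A / Q̄_B ≈ 3.90

— Configuration A (φ=+15.7°):
Solar declination: sin δ = sin ε · sin λ_s = sin 60.60° × sin 21.5° = 0.31930, so δ = +18.621°.
cos H₀ = −tan(+15.7°) tan(+18.621°) = -0.0947, H₀ = 1.6656 rad.
Bracket: H₀ sin φ sin δ + cos φ cos δ sin H₀ = 1.6656×0.27060×0.31930 + 0.96269×0.94765×0.99550 = 0.143912 + 0.908188 = 1.052100.
Q̄ = (S₀/π) × [bracket] = (437/π) × 1.052100 = 146.35 W/m².
— Configuration B (φ=+15.7°):
cos H₀ = −tan(+15.7°) tan(-53.700°) = 0.3827, H₀ = 1.1781 rad.
Bracket: H₀ sin φ sin δ + cos φ cos δ sin H₀ = 1.1781×0.27060×-0.80593 + 0.96269×0.59201×0.92389 = -0.256926 + 0.526545 = 0.269619.
Q̄ = (S₀/π) × [bracket] = (437/π) × 0.269619 = 37.504 W/m².
Ratio Q̄_A / Q̄_B = 146.35 / 37.504 = 3.902.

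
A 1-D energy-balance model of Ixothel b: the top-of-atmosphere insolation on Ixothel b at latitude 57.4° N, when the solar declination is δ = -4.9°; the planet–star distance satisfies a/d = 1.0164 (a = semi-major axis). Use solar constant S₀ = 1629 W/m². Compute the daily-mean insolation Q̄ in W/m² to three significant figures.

cos H₀ = −tan(+57.4°) tan(-4.900°) = 0.1341, H₀ = 1.4363 rad.
Bracket: H₀ sin φ sin δ + cos φ cos δ sin H₀ = 1.4363×0.84245×-0.08542 + 0.53877×0.99635×0.99097 = -0.103359 + 0.531956 = 0.428597.
Inverse-square distance factor (a/d)² = 1.0164² = 1.033069.
Q̄ = (S₀/π) × 1.033069 × [bracket] = (1629/π) × 1.033069 × 0.428597 = 229.6 W/m².

Q̄ ≈ 230 W/m²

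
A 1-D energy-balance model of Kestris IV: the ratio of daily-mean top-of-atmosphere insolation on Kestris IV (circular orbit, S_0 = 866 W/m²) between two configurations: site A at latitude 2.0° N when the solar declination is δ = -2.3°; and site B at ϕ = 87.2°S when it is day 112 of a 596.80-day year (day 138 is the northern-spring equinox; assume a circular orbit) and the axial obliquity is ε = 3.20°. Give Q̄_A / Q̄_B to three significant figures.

— Configuration A (ϕ=+2.0°):
cos h₀ = −tan(+2.0°) tan(-2.300°) = 0.0014, h₀ = 1.5694 rad.
Bracket: h₀ sin ϕ sin δ + cos ϕ cos δ sin h₀ = 1.5694×0.03490×-0.04013 + 0.99939×0.99919×1.00000 = -0.002198 + 0.998580 = 0.996382.
Q̄ = (S_0/π) × [bracket] = (866/π) × 0.996382 = 274.66 W/m².
— Configuration B (ϕ=-87.2°):
Solar longitude: L_s = 360° × (112 − 138)/596.80 = -15.684°, i.e. -15.684° + 360° = 344.316°.
sin δ = sin 3.20° × sin 344.316° = -0.01509, so δ = -0.865°.
cos h₀ = −tan(-87.2°) tan(-0.865°) = -0.3086, h₀ = 1.8845 rad.
Bracket: h₀ sin ϕ sin δ + cos ϕ cos δ sin h₀ = 1.8845×-0.99881×-0.01509 + 0.04885×0.99989×0.95120 = 0.028403 + 0.046461 = 0.074864.
Q̄ = (S_0/π) × [bracket] = (866/π) × 0.074864 = 20.637 W/m².
Ratio Q̄_A / Q̄_B = 274.66 / 20.637 = 13.31.

Q̄_A / Q̄_B ≈ 13.3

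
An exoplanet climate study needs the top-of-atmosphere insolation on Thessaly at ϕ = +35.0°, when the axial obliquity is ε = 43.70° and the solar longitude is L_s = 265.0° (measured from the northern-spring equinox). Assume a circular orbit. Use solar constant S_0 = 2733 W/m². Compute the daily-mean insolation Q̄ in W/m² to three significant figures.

Solar declination: sin δ = sin ε · sin L_s = sin 43.70° × sin 265.0° = -0.68825, so δ = -43.492°.
cos h₀ = −tan(+35.0°) tan(-43.492°) = 0.6643, h₀ = 0.8443 rad.
Bracket: h₀ sin ϕ sin δ + cos ϕ cos δ sin h₀ = 0.8443×0.57358×-0.68825 + 0.81915×0.72547×0.74748 = -0.333301 + 0.444204 = 0.110903.
Q̄ = (S_0/π) × [bracket] = (2733/π) × 0.110903 = 96.48 W/m².

Q̄ ≈ 96.5 W/m²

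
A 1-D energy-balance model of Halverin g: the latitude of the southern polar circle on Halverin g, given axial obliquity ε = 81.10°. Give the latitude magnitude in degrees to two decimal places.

The polar circle is the lowest latitude that experiences at least one full rotation of continuous darkness at the northern-summer solstice; it lies at |ϕ| = 90° − ε = 90° − 81.10° = 8.90°.

8.90°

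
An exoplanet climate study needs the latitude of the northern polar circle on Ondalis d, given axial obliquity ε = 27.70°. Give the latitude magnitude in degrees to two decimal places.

62.30°

The polar circle is the lowest latitude that experiences at least one full rotation of continuous daylight at the northern-summer solstice; it lies at |ϕ| = 90° − ε = 90° − 27.70° = 62.30°.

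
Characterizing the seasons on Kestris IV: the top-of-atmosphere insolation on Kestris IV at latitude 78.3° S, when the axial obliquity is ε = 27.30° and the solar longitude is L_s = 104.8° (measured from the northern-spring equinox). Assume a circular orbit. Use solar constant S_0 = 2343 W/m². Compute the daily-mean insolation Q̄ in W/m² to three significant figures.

Solar declination: sin δ = sin ε · sin L_s = sin 27.30° × sin 104.8° = 0.44343, so δ = +26.323°.
cos h₀ = −tan(-78.3°) tan(+26.323°) = 2.3890 ≥ 1 ⇒ polar night, h₀ = 0 and Q̄ = 0.

Q̄ ≈ 0.00 W/m²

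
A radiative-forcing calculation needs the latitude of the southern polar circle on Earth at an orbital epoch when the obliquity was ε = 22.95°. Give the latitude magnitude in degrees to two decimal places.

The polar circle is the lowest latitude that experiences at least one full rotation of continuous darkness at the northern-summer solstice; it lies at |φ| = 90° − ε = 90° − 22.95° = 67.05°.

67.05°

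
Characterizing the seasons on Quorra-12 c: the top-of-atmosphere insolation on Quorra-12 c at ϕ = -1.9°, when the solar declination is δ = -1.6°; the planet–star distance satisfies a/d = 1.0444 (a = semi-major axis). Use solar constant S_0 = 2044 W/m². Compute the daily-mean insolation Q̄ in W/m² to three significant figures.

Q̄ ≈ 710 W/m²

cos h₀ = −tan(-1.9°) tan(-1.600°) = -0.0009, h₀ = 1.5717 rad.
Bracket: h₀ sin ϕ sin δ + cos ϕ cos δ sin h₀ = 1.5717×-0.03316×-0.02792 + 0.99945×0.99961×1.00000 = 0.001455 + 0.999060 = 1.000515.
Inverse-square distance factor (a/d)² = 1.0444² = 1.090771.
Q̄ = (S_0/π) × 1.090771 × [bracket] = (2044/π) × 1.090771 × 1.000515 = 710.0 W/m².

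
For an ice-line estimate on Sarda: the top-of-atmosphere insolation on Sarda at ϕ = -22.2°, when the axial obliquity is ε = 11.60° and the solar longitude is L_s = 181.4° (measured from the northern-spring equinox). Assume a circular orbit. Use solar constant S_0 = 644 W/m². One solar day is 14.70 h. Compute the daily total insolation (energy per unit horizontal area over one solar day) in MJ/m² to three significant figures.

10.1 MJ/m²

Solar declination: sin δ = sin ε · sin L_s = sin 11.60° × sin 181.4° = -0.00491, so δ = -0.281°.
cos h₀ = −tan(-22.2°) tan(-0.281°) = -0.0020, h₀ = 1.5728 rad.
Bracket: h₀ sin ϕ sin δ + cos ϕ cos δ sin h₀ = 1.5728×-0.37784×-0.00491 + 0.92587×0.99999×1.00000 = 0.002918 + 0.925861 = 0.928779.
Q̄ = (S_0/π) × [bracket] = (644/π) × 0.928779 = 190.39 W/m².
Daily total = Q̄ × 14.70 h × 3600 s/h = 190.39 × 14.70 × 3600 / 10⁶ = 10.08 MJ/m².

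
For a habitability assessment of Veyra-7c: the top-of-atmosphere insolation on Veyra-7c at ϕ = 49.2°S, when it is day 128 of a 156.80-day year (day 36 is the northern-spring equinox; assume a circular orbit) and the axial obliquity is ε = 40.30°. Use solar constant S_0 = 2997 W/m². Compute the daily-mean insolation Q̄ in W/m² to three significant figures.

Solar longitude: L_s = 360° × (128 − 36)/156.80 = 211.224°.
sin δ = sin 40.30° × sin 211.224° = -0.33529, so δ = -19.590°.
cos h₀ = −tan(-49.2°) tan(-19.590°) = -0.4123, h₀ = 1.9958 rad.
Bracket: h₀ sin ϕ sin δ + cos ϕ cos δ sin h₀ = 1.9958×-0.75700×-0.33529 + 0.65342×0.94211×0.91105 = 0.506563 + 0.560836 = 1.067399.
Q̄ = (S_0/π) × [bracket] = (2997/π) × 1.067399 = 1018 W/m².

Q̄ ≈ 1.02e+03 W/m²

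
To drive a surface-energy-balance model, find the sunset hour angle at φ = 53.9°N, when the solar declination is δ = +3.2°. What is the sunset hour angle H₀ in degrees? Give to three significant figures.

cos H₀ = −tan φ · tan δ = −tan(+53.9°) × tan(+3.200°) = -0.0767, so H₀ = 1.6475 rad = 94.40°.

H₀ = 94.4°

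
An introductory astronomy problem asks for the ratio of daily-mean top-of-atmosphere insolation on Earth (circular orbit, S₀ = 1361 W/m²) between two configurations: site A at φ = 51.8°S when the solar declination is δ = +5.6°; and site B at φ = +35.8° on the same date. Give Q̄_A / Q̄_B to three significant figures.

— Configuration A (φ=-51.8°):
cos H₀ = −tan(-51.8°) tan(+5.600°) = 0.1246, H₀ = 1.4459 rad.
Bracket: H₀ sin φ sin δ + cos φ cos δ sin H₀ = 1.4459×-0.78586×0.09758 + 0.61841×0.99523×0.99221 = -0.110878 + 0.610666 = 0.499788.
Q̄ = (S₀/π) × [bracket] = (1361/π) × 0.499788 = 216.52 W/m².
— Configuration B (φ=+35.8°):
cos H₀ = −tan(+35.8°) tan(+5.600°) = -0.0707, H₀ = 1.6416 rad.
Bracket: H₀ sin φ sin δ + cos φ cos δ sin H₀ = 1.6416×0.58496×0.09758 + 0.81106×0.99523×0.99750 = 0.093703 + 0.805173 = 0.898876.
Q̄ = (S₀/π) × [bracket] = (1361/π) × 0.898876 = 389.41 W/m².
Ratio Q̄_A / Q̄_B = 216.52 / 389.41 = 0.5560.

Q̄_A / Q̄_B ≈ 0.556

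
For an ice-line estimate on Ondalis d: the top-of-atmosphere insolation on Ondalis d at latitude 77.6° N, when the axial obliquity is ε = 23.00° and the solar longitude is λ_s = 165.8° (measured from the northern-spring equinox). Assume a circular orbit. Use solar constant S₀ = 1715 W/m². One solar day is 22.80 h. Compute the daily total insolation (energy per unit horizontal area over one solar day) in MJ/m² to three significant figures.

17.1 MJ/m²

Solar declination: sin δ = sin ε · sin λ_s = sin 23.00° × sin 165.8° = 0.09585, so δ = +5.500°.
cos H₀ = −tan(+77.6°) tan(+5.500°) = -0.4380, H₀ = 2.0241 rad.
Bracket: H₀ sin φ sin δ + cos φ cos δ sin H₀ = 2.0241×0.97667×0.09585 + 0.21474×0.99540×0.89899 = 0.189484 + 0.192161 = 0.381645.
Q̄ = (S₀/π) × [bracket] = (1715/π) × 0.381645 = 208.34 W/m².
Daily total = Q̄ × 22.80 h × 3600 s/h = 208.34 × 22.80 × 3600 / 10⁶ = 17.10 MJ/m².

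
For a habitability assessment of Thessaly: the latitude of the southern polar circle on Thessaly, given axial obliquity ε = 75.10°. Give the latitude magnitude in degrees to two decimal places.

The polar circle is the lowest latitude that experiences at least one full rotation of continuous darkness at the northern-summer solstice; it lies at |φ| = 90° − ε = 90° − 75.10° = 14.90°.

14.90°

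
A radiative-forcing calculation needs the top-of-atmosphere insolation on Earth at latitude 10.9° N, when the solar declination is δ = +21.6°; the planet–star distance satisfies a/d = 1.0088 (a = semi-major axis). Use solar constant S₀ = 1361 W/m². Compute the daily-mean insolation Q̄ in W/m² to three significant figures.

cos H₀ = −tan(+10.9°) tan(+21.600°) = -0.0762, H₀ = 1.6471 rad.
Bracket: H₀ sin φ sin δ + cos φ cos δ sin H₀ = 1.6471×0.18910×0.36812 + 0.98196×0.92978×0.99709 = 0.114657 + 0.910350 = 1.025007.
Inverse-square distance factor (a/d)² = 1.0088² = 1.017677.
Q̄ = (S₀/π) × 1.017677 × [bracket] = (1361/π) × 1.017677 × 1.025007 = 451.9 W/m².

Q̄ ≈ 452 W/m²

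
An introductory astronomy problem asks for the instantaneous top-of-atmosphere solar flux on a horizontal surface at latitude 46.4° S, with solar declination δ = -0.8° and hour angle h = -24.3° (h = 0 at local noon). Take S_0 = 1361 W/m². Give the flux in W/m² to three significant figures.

cos θ_z = sin ϕ sin δ + cos ϕ cos δ cos h = 0.010111 + 0.628460 = 0.638571.
Flux = S_0 · cos θ_z = 1361 × 0.638571 = 869.1 W/m².

869 W/m²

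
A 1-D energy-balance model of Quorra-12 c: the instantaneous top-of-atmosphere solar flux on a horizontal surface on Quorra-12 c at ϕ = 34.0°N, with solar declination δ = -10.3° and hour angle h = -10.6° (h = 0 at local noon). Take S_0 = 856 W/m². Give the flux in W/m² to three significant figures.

cos θ_z = sin ϕ sin δ + cos ϕ cos δ cos h = -0.099985 + 0.801758 = 0.701773.
Flux = S_0 · cos θ_z = 856 × 0.701773 = 600.7 W/m².

601 W/m²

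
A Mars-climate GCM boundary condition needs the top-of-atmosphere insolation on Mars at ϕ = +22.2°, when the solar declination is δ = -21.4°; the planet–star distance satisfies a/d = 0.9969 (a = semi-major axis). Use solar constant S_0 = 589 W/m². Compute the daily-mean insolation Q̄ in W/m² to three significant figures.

Q̄ ≈ 122 W/m²

cos h₀ = −tan(+22.2°) tan(-21.400°) = 0.1599, h₀ = 1.4102 rad.
Bracket: h₀ sin ϕ sin δ + cos ϕ cos δ sin h₀ = 1.4102×0.37784×-0.36488 + 0.92587×0.93106×0.98713 = -0.194419 + 0.850946 = 0.656527.
Inverse-square distance factor (a/d)² = 0.9969² = 0.993810.
Q̄ = (S_0/π) × 0.993810 × [bracket] = (589/π) × 0.993810 × 0.656527 = 122.3 W/m².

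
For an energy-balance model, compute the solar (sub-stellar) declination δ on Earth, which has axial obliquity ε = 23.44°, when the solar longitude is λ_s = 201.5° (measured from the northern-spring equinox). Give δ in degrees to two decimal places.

sin δ = sin ε · sin λ_s = sin 23.44° × sin 201.5° = -0.145790.
δ = arcsin(-0.145790) = -8.38°.

δ = -8.38°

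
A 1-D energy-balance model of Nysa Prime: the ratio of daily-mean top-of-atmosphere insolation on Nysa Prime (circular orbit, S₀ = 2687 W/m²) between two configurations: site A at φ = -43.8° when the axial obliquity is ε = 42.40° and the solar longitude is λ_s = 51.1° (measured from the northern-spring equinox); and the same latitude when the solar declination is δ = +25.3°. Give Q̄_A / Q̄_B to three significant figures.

Q̄_A / Q̄_B ≈ 0.604

— Configuration A (φ=-43.8°):
Solar declination: sin δ = sin ε · sin λ_s = sin 42.40° × sin 51.1° = 0.52477, so δ = +31.653°.
cos H₀ = −tan(-43.8°) tan(+31.653°) = 0.5912, H₀ = 0.9383 rad.
Bracket: H₀ sin φ sin δ + cos φ cos δ sin H₀ = 0.9383×-0.69214×0.52477 + 0.72176×0.85124×0.80654 = -0.340804 + 0.495531 = 0.154727.
Q̄ = (S₀/π) × [bracket] = (2687/π) × 0.154727 = 132.34 W/m².
— Configuration B (φ=-43.8°):
cos H₀ = −tan(-43.8°) tan(+25.300°) = 0.4533, H₀ = 1.1003 rad.
Bracket: H₀ sin φ sin δ + cos φ cos δ sin H₀ = 1.1003×-0.69214×0.42736 + 0.72176×0.90408×0.89136 = -0.325461 + 0.581638 = 0.256177.
Q̄ = (S₀/π) × [bracket] = (2687/π) × 0.256177 = 219.11 W/m².
Ratio Q̄_A / Q̄_B = 132.34 / 219.11 = 0.6040.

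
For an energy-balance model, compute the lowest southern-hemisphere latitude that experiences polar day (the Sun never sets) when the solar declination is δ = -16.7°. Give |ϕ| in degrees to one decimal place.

|ϕ| = 73.3°

Polar day requires cos h₀ = −tan ϕ tan δ ≤ −1, i.e. tan ϕ tan δ ≥ 1.
The boundary is |tan ϕ| · |tan δ| = 1, so |ϕ| = 90° − |δ| = 90° − 16.7° = 73.3° in the southern hemisphere.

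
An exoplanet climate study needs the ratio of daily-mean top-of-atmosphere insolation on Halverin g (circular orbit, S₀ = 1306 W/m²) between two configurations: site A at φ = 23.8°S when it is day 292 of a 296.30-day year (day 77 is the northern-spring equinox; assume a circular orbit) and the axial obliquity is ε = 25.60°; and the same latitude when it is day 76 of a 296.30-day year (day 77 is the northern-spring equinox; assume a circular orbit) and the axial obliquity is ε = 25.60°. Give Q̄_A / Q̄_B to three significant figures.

— Configuration A (φ=-23.8°):
Solar longitude: λ_s = 360° × (292 − 77)/296.30 = 261.222°.
sin δ = sin 25.60° × sin 261.222° = -0.42702, so δ = -25.279°.
cos H₀ = −tan(-23.8°) tan(-25.279°) = -0.2083, H₀ = 1.7806 rad.
Bracket: H₀ sin φ sin δ + cos φ cos δ sin H₀ = 1.7806×-0.40355×-0.42702 + 0.91496×0.90424×0.97807 = 0.306840 + 0.809200 = 1.116040.
Q̄ = (S₀/π) × [bracket] = (1306/π) × 1.116040 = 463.95 W/m².
— Configuration B (φ=-23.8°):
Solar longitude: λ_s = 360° × (76 − 77)/296.30 = -1.215°, i.e. -1.215° + 360° = 358.785°.
sin δ = sin 25.60° × sin 358.785° = -0.00916, so δ = -0.525°.
cos H₀ = −tan(-23.8°) tan(-0.525°) = -0.0040, H₀ = 1.5748 rad.
Bracket: H₀ sin φ sin δ + cos φ cos δ sin H₀ = 1.5748×-0.40355×-0.00916 + 0.91496×0.99996×0.99999 = 0.005821 + 0.914914 = 0.920735.
Q̄ = (S₀/π) × [bracket] = (1306/π) × 0.920735 = 382.76 W/m².
Ratio Q̄_A / Q̄_B = 463.95 / 382.76 = 1.212.

Q̄_A / Q̄_B ≈ 1.21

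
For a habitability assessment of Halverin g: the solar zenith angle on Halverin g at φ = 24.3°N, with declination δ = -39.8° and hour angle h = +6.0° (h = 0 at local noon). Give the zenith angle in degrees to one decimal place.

cos θ_z = sin φ sin δ + cos φ cos δ cos h = -0.263414 + 0.696380 = 0.432966.
θ_z = arccos(0.432966) = 64.3°.

θ_z = 64.3°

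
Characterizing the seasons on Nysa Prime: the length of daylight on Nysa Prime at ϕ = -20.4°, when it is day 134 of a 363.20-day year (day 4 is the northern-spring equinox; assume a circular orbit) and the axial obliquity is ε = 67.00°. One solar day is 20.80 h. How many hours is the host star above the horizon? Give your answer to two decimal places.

7.80 h

Solar longitude: L_s = 360° × (134 − 4)/363.20 = 128.855°.
sin δ = sin 67.00° × sin 128.855° = 0.71683, so δ = +45.794°.
cos h₀ = −tan ϕ · tan δ = −tan(-20.4°) × tan(+45.794°) = 0.3823, so h₀ = 1.1785 rad = 67.52°.
Daylight = 2h₀/(2π) × 20.80 h = (1.1785/π) × 20.80 = 7.80 h.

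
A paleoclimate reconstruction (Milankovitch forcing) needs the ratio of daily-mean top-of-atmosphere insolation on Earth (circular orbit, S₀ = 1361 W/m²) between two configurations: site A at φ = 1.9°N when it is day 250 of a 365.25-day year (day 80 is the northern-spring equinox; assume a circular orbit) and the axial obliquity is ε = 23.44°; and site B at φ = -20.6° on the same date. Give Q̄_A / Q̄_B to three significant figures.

— Configuration A (φ=+1.9°):
Solar longitude: λ_s = 360° × (250 − 80)/365.25 = 167.556°.
sin δ = sin 23.44° × sin 167.556° = 0.08571, so δ = +4.917°.
cos H₀ = −tan(+1.9°) tan(+4.917°) = -0.0029, H₀ = 1.5737 rad.
Bracket: H₀ sin φ sin δ + cos φ cos δ sin H₀ = 1.5737×0.03316×0.08571 + 0.99945×0.99632×1.00000 = 0.004473 + 0.995772 = 1.000245.
Q̄ = (S₀/π) × [bracket] = (1361/π) × 1.000245 = 433.33 W/m².
— Configuration B (φ=-20.6°):
cos H₀ = −tan(-20.6°) tan(+4.917°) = 0.0323, H₀ = 1.5385 rad.
Bracket: H₀ sin φ sin δ + cos φ cos δ sin H₀ = 1.5385×-0.35184×0.08571 + 0.93606×0.99632×0.99948 = -0.046395 + 0.932130 = 0.885735.
Q̄ = (S₀/π) × [bracket] = (1361/π) × 0.885735 = 383.72 W/m².
Ratio Q̄_A / Q̄_B = 433.33 / 383.72 = 1.129.

Q̄_A / Q̄_B ≈ 1.13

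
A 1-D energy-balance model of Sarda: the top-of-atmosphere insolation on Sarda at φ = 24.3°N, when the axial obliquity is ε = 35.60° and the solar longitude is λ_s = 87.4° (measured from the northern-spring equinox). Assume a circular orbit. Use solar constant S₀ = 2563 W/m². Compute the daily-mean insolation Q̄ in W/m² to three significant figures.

Q̄ ≈ 943 W/m²

Solar declination: sin δ = sin ε · sin λ_s = sin 35.60° × sin 87.4° = 0.58152, so δ = +35.558°.
cos H₀ = −tan(+24.3°) tan(+35.558°) = -0.3228, H₀ = 1.8994 rad.
Bracket: H₀ sin φ sin δ + cos φ cos δ sin H₀ = 1.8994×0.41151×0.58152 + 0.91140×0.81353×0.94648 = 0.454529 + 0.701769 = 1.156298.
Q̄ = (S₀/π) × [bracket] = (2563/π) × 1.156298 = 943.3 W/m².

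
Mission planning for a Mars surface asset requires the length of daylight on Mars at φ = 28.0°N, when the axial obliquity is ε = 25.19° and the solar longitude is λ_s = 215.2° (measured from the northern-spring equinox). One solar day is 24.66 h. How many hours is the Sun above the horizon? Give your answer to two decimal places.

11.27 h

Solar declination: sin δ = sin ε · sin λ_s = sin 25.19° × sin 215.2° = -0.24534, so δ = -14.202°.
cos H₀ = −tan φ · tan δ = −tan(+28.0°) × tan(-14.202°) = 0.1346, so H₀ = 1.4358 rad = 82.27°.
Daylight = 2H₀/(2π) × 24.66 h = (1.4358/π) × 24.66 = 11.27 h.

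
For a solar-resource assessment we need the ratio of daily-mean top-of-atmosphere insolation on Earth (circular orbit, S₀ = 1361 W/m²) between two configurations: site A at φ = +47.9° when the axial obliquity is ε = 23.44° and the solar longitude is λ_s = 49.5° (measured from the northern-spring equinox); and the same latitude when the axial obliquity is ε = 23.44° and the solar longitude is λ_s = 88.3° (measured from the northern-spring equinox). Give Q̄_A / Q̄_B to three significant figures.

— Configuration A (φ=+47.9°):
Solar declination: sin δ = sin ε · sin λ_s = sin 23.44° × sin 49.5° = 0.30248, so δ = +17.607°.
cos H₀ = −tan(+47.9°) tan(+17.607°) = -0.3512, H₀ = 1.9297 rad.
Bracket: H₀ sin φ sin δ + cos φ cos δ sin H₀ = 1.9297×0.74198×0.30248 + 0.67043×0.95316×0.93630 = 0.433091 + 0.598321 = 1.031412.
Q̄ = (S₀/π) × [bracket] = (1361/π) × 1.031412 = 446.83 W/m².
— Configuration B (φ=+47.9°):
Solar declination: sin δ = sin ε · sin λ_s = sin 23.44° × sin 88.3° = 0.39761, so δ = +23.429°.
cos H₀ = −tan(+47.9°) tan(+23.429°) = -0.4796, H₀ = 2.0710 rad.
Bracket: H₀ sin φ sin δ + cos φ cos δ sin H₀ = 2.0710×0.74198×0.39761 + 0.67043×0.91755×0.87749 = 0.610984 + 0.539791 = 1.150775.
Q̄ = (S₀/π) × [bracket] = (1361/π) × 1.150775 = 498.54 W/m².
Ratio Q̄_A / Q̄_B = 446.83 / 498.54 = 0.8963.

Q̄_A / Q̄_B ≈ 0.896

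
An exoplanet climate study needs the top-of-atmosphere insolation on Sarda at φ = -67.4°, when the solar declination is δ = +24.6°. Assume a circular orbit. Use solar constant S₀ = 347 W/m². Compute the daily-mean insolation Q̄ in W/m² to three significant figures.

Q̄ ≈ 0.00 W/m²

cos H₀ = −tan(-67.4°) tan(+24.600°) = 1.0999 ≥ 1 ⇒ polar night, H₀ = 0 and Q̄ = 0.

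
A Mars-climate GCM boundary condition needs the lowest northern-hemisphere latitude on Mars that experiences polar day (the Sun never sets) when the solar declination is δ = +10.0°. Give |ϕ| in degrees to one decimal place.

|ϕ| = 80.0°

Polar day requires cos h₀ = −tan ϕ tan δ ≤ −1, i.e. tan ϕ tan δ ≥ 1.
The boundary is |tan ϕ| · |tan δ| = 1, so |ϕ| = 90° − |δ| = 90° − 10.0° = 80.0° in the northern hemisphere.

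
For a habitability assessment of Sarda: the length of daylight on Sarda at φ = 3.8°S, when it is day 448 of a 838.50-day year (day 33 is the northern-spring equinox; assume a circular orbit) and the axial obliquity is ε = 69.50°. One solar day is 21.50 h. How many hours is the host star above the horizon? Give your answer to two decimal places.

10.74 h

Solar longitude: λ_s = 360° × (448 − 33)/838.50 = 178.175°.
sin δ = sin 69.50° × sin 178.175° = 0.02982, so δ = +1.709°.
cos H₀ = −tan φ · tan δ = −tan(-3.8°) × tan(+1.709°) = 0.0020, so H₀ = 1.5688 rad = 89.89°.
Daylight = 2H₀/(2π) × 21.50 h = (1.5688/π) × 21.50 = 10.74 h.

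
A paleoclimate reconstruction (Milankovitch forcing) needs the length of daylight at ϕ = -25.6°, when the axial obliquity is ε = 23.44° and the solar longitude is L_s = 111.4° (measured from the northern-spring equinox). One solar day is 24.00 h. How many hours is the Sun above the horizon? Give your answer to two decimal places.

Solar declination: sin δ = sin ε · sin L_s = sin 23.44° × sin 111.4° = 0.37036, so δ = +21.738°.
cos h₀ = −tan ϕ · tan δ = −tan(-25.6°) × tan(+21.738°) = 0.1910, so h₀ = 1.3786 rad = 78.99°.
Daylight = 2h₀/(2π) × 24.00 h = (1.3786/π) × 24.00 = 10.53 h.

10.53 h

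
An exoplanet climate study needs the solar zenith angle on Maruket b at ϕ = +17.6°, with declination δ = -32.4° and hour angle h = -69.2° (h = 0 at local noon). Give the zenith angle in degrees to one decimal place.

cos θ_z = sin ϕ sin δ + cos ϕ cos δ cos h = -0.162018 + 0.285792 = 0.123774.
θ_z = arccos(0.123774) = 82.9°.

θ_z = 82.9°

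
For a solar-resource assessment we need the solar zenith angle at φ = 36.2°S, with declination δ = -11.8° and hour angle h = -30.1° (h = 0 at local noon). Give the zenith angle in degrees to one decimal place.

cos θ_z = sin φ sin δ + cos φ cos δ cos h = 0.120777 + 0.683389 = 0.804166.
θ_z = arccos(0.804166) = 36.5°.

θ_z = 36.5°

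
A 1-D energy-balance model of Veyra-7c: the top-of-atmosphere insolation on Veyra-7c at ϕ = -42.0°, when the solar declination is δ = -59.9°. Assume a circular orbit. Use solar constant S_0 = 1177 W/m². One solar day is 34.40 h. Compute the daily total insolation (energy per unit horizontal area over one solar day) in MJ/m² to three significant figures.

84.4 MJ/m²

cos h₀ = −tan(-42.0°) tan(-59.900°) = -1.5533 ≤ −1 ⇒ polar day, h₀ = π.
Bracket: h₀ sin ϕ sin δ + cos ϕ cos δ sin h₀ = 3.1416×-0.66913×-0.86515 + 0.74314×0.50151×0.00000 = 1.818665 + 0.000000 = 1.818665.
Q̄ = (S_0/π) × [bracket] = (1177/π) × 1.818665 = 681.36 W/m².
Daily total = Q̄ × 34.40 h × 3600 s/h = 681.36 × 34.40 × 3600 / 10⁶ = 84.38 MJ/m².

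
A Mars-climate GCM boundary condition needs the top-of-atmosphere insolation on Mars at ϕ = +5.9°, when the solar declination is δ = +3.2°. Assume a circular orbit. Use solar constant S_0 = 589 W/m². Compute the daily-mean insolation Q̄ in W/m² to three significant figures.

Q̄ ≈ 188 W/m²

cos h₀ = −tan(+5.9°) tan(+3.200°) = -0.0058, h₀ = 1.5766 rad.
Bracket: h₀ sin ϕ sin δ + cos ϕ cos δ sin h₀ = 1.5766×0.10279×0.05582 + 0.99470×0.99844×0.99998 = 0.009046 + 0.993128 = 1.002174.
Q̄ = (S_0/π) × [bracket] = (589/π) × 1.002174 = 187.9 W/m².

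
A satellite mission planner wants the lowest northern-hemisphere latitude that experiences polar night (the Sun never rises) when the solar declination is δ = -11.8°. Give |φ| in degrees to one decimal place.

|φ| = 78.2°

Polar night requires cos H₀ = −tan φ tan δ ≥ 1, i.e. tan φ tan δ ≤ −1.
The boundary is |tan φ| · |tan δ| = 1, so |φ| = 90° − |δ| = 90° − 11.8° = 78.2° in the northern hemisphere.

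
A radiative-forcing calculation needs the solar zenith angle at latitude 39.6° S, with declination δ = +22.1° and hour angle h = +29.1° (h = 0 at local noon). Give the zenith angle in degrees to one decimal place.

θ_z = 67.4°

cos θ_z = sin ϕ sin δ + cos ϕ cos δ cos h = -0.239814 + 0.623788 = 0.383974.
θ_z = arccos(0.383974) = 67.4°.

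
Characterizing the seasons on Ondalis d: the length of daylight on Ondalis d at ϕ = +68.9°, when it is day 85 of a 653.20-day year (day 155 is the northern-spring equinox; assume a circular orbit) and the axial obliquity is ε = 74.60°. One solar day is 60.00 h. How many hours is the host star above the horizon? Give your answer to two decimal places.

0.00 h

Solar longitude: L_s = 360° × (85 − 155)/653.20 = -38.579°, i.e. -38.579° + 360° = 321.421°.
sin δ = sin 74.60° × sin 321.421° = -0.60121, so δ = -36.956°.
cos h₀ = −tan ϕ · tan δ = 1.9498 ≥ 1, so the host star never rises (polar night) and h₀ = 0.
Daylight = 2h₀/(2π) × 60.00 h = (0.0000/π) × 60.00 = 0.00 h.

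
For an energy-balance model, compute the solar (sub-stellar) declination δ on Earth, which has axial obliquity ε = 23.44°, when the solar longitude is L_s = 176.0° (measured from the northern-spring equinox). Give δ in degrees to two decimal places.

sin δ = sin ε · sin L_s = sin 23.44° × sin 176.0° = 0.027748.
δ = arcsin(0.027748) = +1.59°.

δ = +1.59°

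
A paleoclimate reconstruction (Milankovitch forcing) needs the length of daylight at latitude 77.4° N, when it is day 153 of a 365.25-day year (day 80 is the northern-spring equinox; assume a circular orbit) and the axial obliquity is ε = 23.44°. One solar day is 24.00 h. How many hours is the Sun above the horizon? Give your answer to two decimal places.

24.00 h

Solar longitude: λ_s = 360° × (153 − 80)/365.25 = 71.951°.
sin δ = sin 23.44° × sin 71.951° = 0.37821, so δ = +22.223°.
Sunrise equation: cos H₀ = −tan φ · tan δ = -1.8278 ≤ −1, so the Sun never sets (polar day) and H₀ = π.
Daylight = 2H₀/(2π) × 24.00 h = (3.1416/π) × 24.00 = 24.00 h.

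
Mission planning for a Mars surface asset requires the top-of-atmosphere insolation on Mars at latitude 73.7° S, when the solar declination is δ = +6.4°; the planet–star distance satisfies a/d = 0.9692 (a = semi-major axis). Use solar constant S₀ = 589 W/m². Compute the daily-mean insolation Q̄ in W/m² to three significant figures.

Q̄ ≈ 23.2 W/m²

cos H₀ = −tan(-73.7°) tan(+6.400°) = 0.3836, H₀ = 1.1771 rad.
Bracket: H₀ sin φ sin δ + cos φ cos δ sin H₀ = 1.1771×-0.95981×0.11147 + 0.28067×0.99377×0.92351 = -0.125938 + 0.257587 = 0.131649.
Inverse-square distance factor (a/d)² = 0.9692² = 0.939349.
Q̄ = (S₀/π) × 0.939349 × [bracket] = (589/π) × 0.939349 × 0.131649 = 23.19 W/m².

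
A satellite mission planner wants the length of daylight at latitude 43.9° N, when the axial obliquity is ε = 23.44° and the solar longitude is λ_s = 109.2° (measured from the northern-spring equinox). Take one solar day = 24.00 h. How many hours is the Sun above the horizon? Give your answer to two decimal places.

Solar declination: sin δ = sin ε · sin λ_s = sin 23.44° × sin 109.2° = 0.37566, so δ = +22.065°.
cos H₀ = −tan φ · tan δ = −tan(+43.9°) × tan(+22.065°) = -0.3901, so H₀ = 1.9715 rad = 112.96°.
Daylight = 2H₀/(2π) × 24.00 h = (1.9715/π) × 24.00 = 15.06 h.

15.06 h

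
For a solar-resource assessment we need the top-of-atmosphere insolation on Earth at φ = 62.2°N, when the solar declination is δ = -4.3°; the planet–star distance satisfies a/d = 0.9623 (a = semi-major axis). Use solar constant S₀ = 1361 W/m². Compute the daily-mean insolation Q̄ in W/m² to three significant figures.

Q̄ ≈ 147 W/m²

cos H₀ = −tan(+62.2°) tan(-4.300°) = 0.1426, H₀ = 1.4277 rad.
Bracket: H₀ sin φ sin δ + cos φ cos δ sin H₀ = 1.4277×0.88458×-0.07498 + 0.46639×0.99719×0.98978 = -0.094693 + 0.460326 = 0.365633.
Inverse-square distance factor (a/d)² = 0.9623² = 0.926021.
Q̄ = (S₀/π) × 0.926021 × [bracket] = (1361/π) × 0.926021 × 0.365633 = 146.7 W/m².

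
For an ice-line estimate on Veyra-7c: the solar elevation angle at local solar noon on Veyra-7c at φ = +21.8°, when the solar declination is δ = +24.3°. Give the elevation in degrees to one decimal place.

87.5°

At local noon the hour angle is zero, so the zenith angle equals |φ − δ| = |+21.8° − (+24.300°)| = 2.500°.
Elevation = 90° − 2.500° = 87.5°.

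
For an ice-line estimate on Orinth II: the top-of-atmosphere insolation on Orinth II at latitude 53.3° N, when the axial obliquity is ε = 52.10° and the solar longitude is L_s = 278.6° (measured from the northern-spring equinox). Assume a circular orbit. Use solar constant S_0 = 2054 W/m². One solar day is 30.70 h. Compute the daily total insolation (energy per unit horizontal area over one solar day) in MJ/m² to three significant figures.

Solar declination: sin δ = sin ε · sin L_s = sin 52.10° × sin 278.6° = -0.78021, so δ = -51.280°.
cos h₀ = −tan(+53.3°) tan(-51.280°) = 1.6734 ≥ 1 ⇒ polar night, h₀ = 0 and Q̄ = 0.
Daily total = Q̄ × 30.70 h × 3600 s/h = 0.00 MJ/m².

0.00 MJ/m²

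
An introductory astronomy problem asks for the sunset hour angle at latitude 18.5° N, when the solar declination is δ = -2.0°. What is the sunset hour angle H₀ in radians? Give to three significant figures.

cos H₀ = −tan φ · tan δ = −tan(+18.5°) × tan(-2.000°) = 0.0117, so H₀ = 1.5591 rad = 89.33°.

H₀ = 1.56 rad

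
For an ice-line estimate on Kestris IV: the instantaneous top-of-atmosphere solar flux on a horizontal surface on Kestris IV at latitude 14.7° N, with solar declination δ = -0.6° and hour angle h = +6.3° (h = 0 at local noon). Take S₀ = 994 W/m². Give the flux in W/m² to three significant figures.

cos θ_z = sin φ sin δ + cos φ cos δ cos h = -0.002657 + 0.961374 = 0.958717.
Flux = S₀ · cos θ_z = 994 × 0.958717 = 953.0 W/m².

953 W/m²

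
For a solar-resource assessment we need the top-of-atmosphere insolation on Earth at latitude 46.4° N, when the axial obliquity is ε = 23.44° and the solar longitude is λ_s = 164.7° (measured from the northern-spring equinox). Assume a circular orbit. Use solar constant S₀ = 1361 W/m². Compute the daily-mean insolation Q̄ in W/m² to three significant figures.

Q̄ ≈ 351 W/m²

Solar declination: sin δ = sin ε · sin λ_s = sin 23.44° × sin 164.7° = 0.10497, so δ = +6.025°.
cos H₀ = −tan(+46.4°) tan(+6.025°) = -0.1108, H₀ = 1.6819 rad.
Bracket: H₀ sin φ sin δ + cos φ cos δ sin H₀ = 1.6819×0.72417×0.10497 + 0.68962×0.99448×0.99384 = 0.127852 + 0.681589 = 0.809441.
Q̄ = (S₀/π) × [bracket] = (1361/π) × 0.809441 = 350.7 W/m².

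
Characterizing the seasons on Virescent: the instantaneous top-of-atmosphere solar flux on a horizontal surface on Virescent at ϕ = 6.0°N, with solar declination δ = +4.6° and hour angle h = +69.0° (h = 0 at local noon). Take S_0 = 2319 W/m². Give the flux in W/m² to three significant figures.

843 W/m²

cos θ_z = sin ϕ sin δ + cos ϕ cos δ cos h = 0.008383 + 0.355257 = 0.363640.
Flux = S_0 · cos θ_z = 2319 × 0.363640 = 843.3 W/m².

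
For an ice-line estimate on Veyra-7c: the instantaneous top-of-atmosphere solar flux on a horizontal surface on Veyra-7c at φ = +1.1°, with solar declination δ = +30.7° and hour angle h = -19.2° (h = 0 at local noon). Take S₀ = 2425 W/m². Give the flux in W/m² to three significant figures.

cos θ_z = sin φ sin δ + cos φ cos δ cos h = 0.009801 + 0.811875 = 0.821676.
Flux = S₀ · cos θ_z = 2425 × 0.821676 = 1993 W/m².

1.99e+03 W/m²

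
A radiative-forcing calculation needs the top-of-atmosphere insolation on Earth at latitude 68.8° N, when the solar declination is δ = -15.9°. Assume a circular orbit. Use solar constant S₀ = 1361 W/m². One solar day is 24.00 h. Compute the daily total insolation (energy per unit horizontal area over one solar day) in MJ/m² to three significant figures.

1.70 MJ/m²

cos H₀ = −tan(+68.8°) tan(-15.900°) = 0.7344, H₀ = 0.7460 rad.
Bracket: H₀ sin φ sin δ + cos φ cos δ sin H₀ = 0.7460×0.93232×-0.27396 + 0.36162×0.96174×0.67871 = -0.190542 + 0.236045 = 0.045503.
Q̄ = (S₀/π) × [bracket] = (1361/π) × 0.045503 = 19.713 W/m².
Daily total = Q̄ × 24.00 h × 3600 s/h = 19.713 × 24.00 × 3600 / 10⁶ = 1.703 MJ/m².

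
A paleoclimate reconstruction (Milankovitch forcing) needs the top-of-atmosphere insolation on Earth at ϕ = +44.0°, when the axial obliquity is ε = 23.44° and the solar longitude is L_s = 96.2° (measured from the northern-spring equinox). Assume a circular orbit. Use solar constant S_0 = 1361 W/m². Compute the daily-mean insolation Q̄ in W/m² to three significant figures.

Q̄ ≈ 498 W/m²

Solar declination: sin δ = sin ε · sin L_s = sin 23.44° × sin 96.2° = 0.39546, so δ = +23.295°.
cos h₀ = −tan(+44.0°) tan(+23.295°) = -0.4158, h₀ = 1.9996 rad.
Bracket: h₀ sin ϕ sin δ + cos ϕ cos δ sin h₀ = 1.9996×0.69466×0.39546 + 0.71934×0.91848×0.90946 = 0.549311 + 0.600880 = 1.150191.
Q̄ = (S_0/π) × [bracket] = (1361/π) × 1.150191 = 498.3 W/m².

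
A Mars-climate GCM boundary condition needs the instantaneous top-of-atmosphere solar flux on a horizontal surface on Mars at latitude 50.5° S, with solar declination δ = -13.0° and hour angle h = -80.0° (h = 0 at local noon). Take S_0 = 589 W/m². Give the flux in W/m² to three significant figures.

cos θ_z = sin ϕ sin δ + cos ϕ cos δ cos h = 0.173578 + 0.107623 = 0.281201.
Flux = S_0 · cos θ_z = 589 × 0.281201 = 165.6 W/m².

166 W/m²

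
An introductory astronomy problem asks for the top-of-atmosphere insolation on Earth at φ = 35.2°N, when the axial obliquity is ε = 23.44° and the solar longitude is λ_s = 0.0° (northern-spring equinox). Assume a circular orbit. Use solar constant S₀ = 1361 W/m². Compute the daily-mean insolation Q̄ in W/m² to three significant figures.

Q̄ ≈ 354 W/m²

Solar declination: sin δ = sin ε · sin λ_s = sin 23.44° × sin 0.0° = 0.00000, so δ = +0.000°.
cos H₀ = −tan(+35.2°) tan(+0.000°) = -0.0000, H₀ = 1.5708 rad.
Bracket: H₀ sin φ sin δ + cos φ cos δ sin H₀ = 1.5708×0.57643×0.00000 + 0.81714×1.00000×1.00000 = 0.000000 + 0.817140 = 0.817140.
Q̄ = (S₀/π) × [bracket] = (1361/π) × 0.817140 = 354.0 W/m².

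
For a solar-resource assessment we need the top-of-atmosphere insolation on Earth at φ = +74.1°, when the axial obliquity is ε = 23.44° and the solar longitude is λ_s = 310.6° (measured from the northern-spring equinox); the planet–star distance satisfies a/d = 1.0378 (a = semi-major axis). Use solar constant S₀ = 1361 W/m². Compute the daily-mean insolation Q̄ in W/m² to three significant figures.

Q̄ ≈ 0.00 W/m²

Solar declination: sin δ = sin ε · sin λ_s = sin 23.44° × sin 310.6° = -0.30203, so δ = -17.580°.
cos H₀ = −tan(+74.1°) tan(-17.580°) = 1.1122 ≥ 1 ⇒ polar night, H₀ = 0 and Q̄ = 0.
Inverse-square distance factor (a/d)² = 1.0378² = 1.077029.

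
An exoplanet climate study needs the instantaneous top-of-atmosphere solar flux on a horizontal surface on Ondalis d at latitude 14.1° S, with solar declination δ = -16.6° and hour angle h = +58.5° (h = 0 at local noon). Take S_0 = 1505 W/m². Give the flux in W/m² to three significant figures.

cos θ_z = sin ϕ sin δ + cos ϕ cos δ cos h = 0.069598 + 0.485636 = 0.555234.
Flux = S_0 · cos θ_z = 1505 × 0.555234 = 835.6 W/m².

836 W/m²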